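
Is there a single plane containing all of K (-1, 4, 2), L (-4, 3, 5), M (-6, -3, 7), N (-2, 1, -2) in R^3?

A normal to the plane through K, L, M is n = KL × KM = (16, 0, 16).
The plane has equation n·P = 16. For N: n·N = -64.
-64 ≠ 16, so N is off the plane.

No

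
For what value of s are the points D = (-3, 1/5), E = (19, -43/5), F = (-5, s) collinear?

1

The three points are collinear iff det[DE; DF] = 0.
This determinant is linear in s: (22)s + (-22) = 0, so s = 1.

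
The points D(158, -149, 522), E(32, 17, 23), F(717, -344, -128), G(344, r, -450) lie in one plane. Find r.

-71

Coplanarity ⇔ det[DE; DF; DG] = 0.
Expanding, this is linear in r: (-360841)r + (-25619711) = 0.
So r = -71.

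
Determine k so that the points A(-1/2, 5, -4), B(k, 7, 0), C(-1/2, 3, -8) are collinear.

Direction AC = (0, -2, -4). From the y-coordinate of B, the parameter along the line is τ = (7 − 5)/(-2) = -1.
Then k = (-1/2) + (-1)·(0) = -1/2.

-1/2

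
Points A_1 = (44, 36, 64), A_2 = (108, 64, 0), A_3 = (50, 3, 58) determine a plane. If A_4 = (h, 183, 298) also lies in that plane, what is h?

-190

Coplanarity requires A_1A_2 · (A_1A_3 × A_1A_4) = 0.
A_1A_2 = (64, 28, -64), A_1A_3 = (6, -33, -6); the triple product is linear in h with coefficient -2280 and constant term -433200.
Setting it to zero: h = -190.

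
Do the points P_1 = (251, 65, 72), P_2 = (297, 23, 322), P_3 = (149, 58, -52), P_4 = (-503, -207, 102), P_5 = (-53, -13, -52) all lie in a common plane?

Yes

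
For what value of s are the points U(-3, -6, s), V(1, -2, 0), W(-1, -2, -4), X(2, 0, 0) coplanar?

-4

Coplanarity ⇔ det[UV; UW; UX] = 0.
Expanding, this is linear in s: (4)s + (16) = 0.
So s = -4.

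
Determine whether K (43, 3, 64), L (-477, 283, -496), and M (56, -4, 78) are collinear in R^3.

KL = (-520, 280, -560), KM = (13, -7, 14).
KL × KM = (0, 0, 0).
The cross product vanishes, so the three points are collinear.

Yes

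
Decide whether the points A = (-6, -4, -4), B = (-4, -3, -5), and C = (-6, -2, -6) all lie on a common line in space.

No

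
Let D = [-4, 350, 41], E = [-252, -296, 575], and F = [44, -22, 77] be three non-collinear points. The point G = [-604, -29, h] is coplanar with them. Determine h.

1001

The plane through D, E, F has equation 175392x + 34560y + 123264z = 16448256.
Substituting G: (123264)h + (-106939008) = 16448256, so h = 1001.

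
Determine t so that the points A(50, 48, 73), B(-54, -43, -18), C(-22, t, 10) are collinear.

Direction AB = (-104, -91, -91). From the x-coordinate of C, the parameter along the line is τ = (-22 − 50)/(-104) = 9/13.
Then t = 48 + 9/13·(-91) = -15.

-15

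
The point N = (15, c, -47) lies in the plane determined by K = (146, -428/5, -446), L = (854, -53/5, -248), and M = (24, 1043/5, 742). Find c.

A normal to the plane is n = KL × KM = (154242/5, -865260, 1087218/5).
N lies in the plane iff n · KN = 0.
This gives (-865260)c + (8652600) = 0, so c = 10.

10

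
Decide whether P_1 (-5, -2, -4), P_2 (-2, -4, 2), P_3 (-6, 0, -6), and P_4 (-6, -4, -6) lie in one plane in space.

A normal to the plane through P_1, P_2, P_3 is n = P_1P_2 × P_1P_3 = (-8, 0, 4).
The plane has equation n·P = 24. For P_4: n·P_4 = 24.
Equal, so P_4 lies in the plane and all four are coplanar.

Yes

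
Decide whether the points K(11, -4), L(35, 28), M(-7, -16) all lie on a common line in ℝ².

No

KL = (24, 32), KM = (-18, -12).
Twice the signed area of △KLM is (24)(-12) − (32)(-18) = 288.
The area is nonzero, so the three points are not collinear.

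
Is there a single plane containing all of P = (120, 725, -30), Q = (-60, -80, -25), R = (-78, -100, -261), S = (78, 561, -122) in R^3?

A normal to the plane through P, Q, R is n = PQ × PR = (190080, -42570, -10890).
The plane has equation n·X = -7726950. For S: n·S = -7726950.
Equal, so S lies in the plane and all four are coplanar.

Yes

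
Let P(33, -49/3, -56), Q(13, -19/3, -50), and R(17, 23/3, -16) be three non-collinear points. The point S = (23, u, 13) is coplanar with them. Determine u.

The plane through P, Q, R has equation 256x + 704y − 320z = 44608/3.
Substituting S: (704)u + (1728) = 44608/3, so u = 56/3.

56/3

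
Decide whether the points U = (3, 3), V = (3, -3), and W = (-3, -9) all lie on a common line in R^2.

UV = (0, -6), UW = (-6, -12).
Twice the signed area of △UVW is (0)(-12) − (-6)(-6) = -36.
The area is nonzero, so the three points are not collinear.

No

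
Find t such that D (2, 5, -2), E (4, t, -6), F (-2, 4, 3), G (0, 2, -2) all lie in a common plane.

Normal to plane DFG: n = (15, -10, 10); plane equation n·P = -40.
Requiring n·E = -40: (-10)t + (0) = -40.
So t = 4.

4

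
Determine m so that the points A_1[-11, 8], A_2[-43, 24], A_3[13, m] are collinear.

Collinearity: (A_3 − A_1) must be parallel to (A_2 − A_1) = (-32, 16).
Cross-multiplying the components: (m − 8)·(-32) = (24)·(16).
Solving gives m = -4.

-4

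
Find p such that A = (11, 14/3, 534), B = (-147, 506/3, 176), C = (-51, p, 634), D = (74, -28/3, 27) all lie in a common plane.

50

Normal to plane ABD: n = (-88160, -102660, -8120); plane equation n·P = -5784920.
Requiring n·C = -5784920: (-102660)p + (-651920) = -5784920.
So p = 50.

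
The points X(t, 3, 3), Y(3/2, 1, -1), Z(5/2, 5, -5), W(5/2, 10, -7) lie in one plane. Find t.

The points are coplanar iff XY · (XZ × XW) = 0.
Expanding, this is linear in t: (-12)t + (-6) = 0.
So t = -1/2.

-1/2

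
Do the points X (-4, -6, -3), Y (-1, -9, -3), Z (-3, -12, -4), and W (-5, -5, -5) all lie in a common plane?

With X as base: XY = (3, -3, 0), XZ = (1, -6, -1), XW = (-1, 1, -2).
XZ × XW = (13, 3, -5).
XY · (XZ × XW) = 30.
Since 30 ≠ 0, the four points are not coplanar.

No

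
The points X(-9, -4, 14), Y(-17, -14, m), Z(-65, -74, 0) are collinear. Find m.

12

Collinearity requires XY × XZ = 0; each component is linear in m.
The x-component gives (70)m + (-840) = 0, so m = 12.
The remaining components then also vanish.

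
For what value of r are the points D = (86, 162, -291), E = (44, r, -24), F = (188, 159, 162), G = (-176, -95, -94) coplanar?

The points are coplanar iff DE · (DF × DG) = 0.
Expanding, this is linear in r: (-138780)r + (10408500) = 0.
So r = 75.

75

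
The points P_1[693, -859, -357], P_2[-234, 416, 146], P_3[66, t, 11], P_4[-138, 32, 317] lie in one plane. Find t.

-28

Coplanarity ⇔ det[P_1P_2; P_1P_3; P_1P_4] = 0.
Expanding, this is linear in t: (-206805)t + (-5790540) = 0.
So t = -28.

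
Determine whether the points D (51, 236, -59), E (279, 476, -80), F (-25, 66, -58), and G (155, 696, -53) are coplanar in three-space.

No

With D as base: DE = (228, 240, -21), DF = (-76, -170, 1), DG = (104, 460, 6).
DF × DG = (-1480, 560, -17280).
DE · (DF × DG) = 159840.
Since 159840 ≠ 0, the four points are not coplanar.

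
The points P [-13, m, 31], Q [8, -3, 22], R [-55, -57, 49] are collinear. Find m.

Collinearity requires PQ × PR = 0; each component is linear in m.
The x-component gives (-27)m + (-567) = 0, so m = -21.
The remaining components then also vanish.

-21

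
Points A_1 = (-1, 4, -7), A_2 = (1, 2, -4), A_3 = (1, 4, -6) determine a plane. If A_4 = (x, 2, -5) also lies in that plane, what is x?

Coplanarity requires A_1A_2 · (A_1A_3 × A_1A_4) = 0.
A_1A_2 = (2, -2, 3), A_1A_3 = (2, 0, 1); the triple product is linear in x with coefficient -2 and constant term -2.
Setting it to zero: x = -1.

-1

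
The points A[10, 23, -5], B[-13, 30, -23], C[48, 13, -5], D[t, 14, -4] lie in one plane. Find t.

Coplanarity ⇔ det[AB; AC; AD] = 0.
Expanding, this is linear in t: (-180)t + (7920) = 0.
So t = 44.

44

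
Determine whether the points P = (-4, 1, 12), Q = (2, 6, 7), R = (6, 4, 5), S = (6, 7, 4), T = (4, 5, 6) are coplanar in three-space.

The plane through P, Q, R has normal n = PQ × PR = (-20, -8, -32) and equation n·X = -312.
Checking the remaining points: n·S = -304, n·T = -312.
Since n·S = -304 ≠ -312, S is off the plane and the points are not all coplanar.

No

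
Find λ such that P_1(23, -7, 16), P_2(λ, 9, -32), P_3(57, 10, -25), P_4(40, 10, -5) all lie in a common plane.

63

The points are coplanar iff P_1P_2 · (P_1P_3 × P_1P_4) = 0.
Expanding, this is linear in λ: (340)λ + (-21420) = 0.
So λ = 63.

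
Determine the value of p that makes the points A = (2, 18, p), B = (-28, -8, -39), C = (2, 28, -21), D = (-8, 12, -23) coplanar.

The points are coplanar iff AB · (AC × AD) = 0.
Expanding, this is linear in p: (120)p + (1320) = 0.
So p = -11.

-11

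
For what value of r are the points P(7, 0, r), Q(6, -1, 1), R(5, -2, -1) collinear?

3

Collinearity requires PQ × PR = 0; each component is linear in r.
The x-component gives (-1)r + (3) = 0, so r = 3.
The remaining components then also vanish.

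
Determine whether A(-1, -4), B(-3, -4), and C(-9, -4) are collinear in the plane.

Yes

AB = (-2, 0), AC = (-8, 0).
det[AB; AC] = (-2)(0) − (0)(-8) = 0.
The determinant is zero, so the points are collinear.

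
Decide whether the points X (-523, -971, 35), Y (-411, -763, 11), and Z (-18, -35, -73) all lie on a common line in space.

XY = (112, 208, -24), XZ = (505, 936, -108).
Comparing components 3 and 1: (-24)(505) − (112)(-108) = -24 ≠ 0, so XY and XZ are not parallel and the points are not collinear.

No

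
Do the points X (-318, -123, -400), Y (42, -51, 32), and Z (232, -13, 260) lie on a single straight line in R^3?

XY = (360, 72, 432), XZ = (550, 110, 660).
Each component of XZ is 55/36 times the corresponding component of XY, so XZ = 55/36·XY and the points are collinear.

Yes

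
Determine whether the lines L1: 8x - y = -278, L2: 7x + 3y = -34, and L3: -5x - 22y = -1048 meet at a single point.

The three lines meet at one point iff the augmented coefficient matrix [aᵢ bᵢ cᵢ] has rank < 3, i.e. its determinant vanishes.
Here the determinant is 0.
It vanishes, so the lines are concurrent at (-28, 54).

Yes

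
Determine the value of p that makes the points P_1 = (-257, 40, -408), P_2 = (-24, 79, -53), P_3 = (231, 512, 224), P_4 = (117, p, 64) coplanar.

445

The points are coplanar iff P_1P_2 · (P_1P_3 × P_1P_4) = 0.
Expanding, this is linear in p: (25984)p + (-11562880) = 0.
So p = 445.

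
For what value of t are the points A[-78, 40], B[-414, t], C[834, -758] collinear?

334

The three points are collinear iff det[AB; AC] = 0.
This determinant is linear in t: (-912)t + (304608) = 0, so t = 334.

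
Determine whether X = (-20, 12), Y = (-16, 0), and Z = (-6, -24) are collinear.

XY = (4, -12), XZ = (14, -36).
If collinear, XZ would be a scalar multiple of XY. But (4)·(-36) ≠ (-12)·(14) (difference 24), so they are not parallel; the points are not collinear.

No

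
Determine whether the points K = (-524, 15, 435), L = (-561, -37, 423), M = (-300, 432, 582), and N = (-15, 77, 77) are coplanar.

No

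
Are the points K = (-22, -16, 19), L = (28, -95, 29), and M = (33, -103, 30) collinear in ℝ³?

KL = (50, -79, 10), KM = (55, -87, 11).
Comparing components 2 and 3: (-79)(11) − (10)(-87) = 1 ≠ 0, so KL and KM are not parallel and the points are not collinear.

No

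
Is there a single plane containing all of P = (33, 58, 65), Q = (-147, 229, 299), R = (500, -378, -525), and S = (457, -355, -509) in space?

Yes

With P as base: PQ = (-180, 171, 234), PR = (467, -436, -590), PS = (424, -413, -574).
PR × PS = (6594, 17898, -8007).
PQ · (PR × PS) = 0.
The scalar triple product vanishes, so the four points are coplanar.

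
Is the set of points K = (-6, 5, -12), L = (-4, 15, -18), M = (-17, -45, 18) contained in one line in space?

KL = (2, 10, -6), KM = (-11, -50, 30).
KL × KM = (0, 6, 10).
The cross product is nonzero, so the points do not lie on one line.

No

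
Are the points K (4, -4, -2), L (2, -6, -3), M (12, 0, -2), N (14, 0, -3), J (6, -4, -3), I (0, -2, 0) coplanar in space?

The plane through K, L, M has normal n = KL × KM = (4, -8, 8) and equation n·P = 32.
Checking the remaining points: n·N = 32, n·J = 32, n·I = 16.
Since n·I = 16 ≠ 32, I is off the plane and the points are not all coplanar.

No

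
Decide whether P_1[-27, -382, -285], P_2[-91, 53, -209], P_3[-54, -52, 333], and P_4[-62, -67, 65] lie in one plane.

Yes

The four points are coplanar iff the 3×3 determinant with rows P_1P_2, P_1P_3, P_1P_4 is zero.
Rows: (-64, 435, 76), (-27, 330, 618), (-35, 315, 350).
Expanding along the first row: (-64)(-79170) − (435)(12180) + (76)(3045) = 0.
Zero determinant ⇒ coplanar.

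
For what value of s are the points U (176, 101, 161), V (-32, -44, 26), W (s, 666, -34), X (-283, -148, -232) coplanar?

531

Normal to plane UVX: n = (23370, -19779, -14763); plane equation n·P = -261402.
Requiring n·W = -261402: (23370)s + (-12670872) = -261402.
So s = 531.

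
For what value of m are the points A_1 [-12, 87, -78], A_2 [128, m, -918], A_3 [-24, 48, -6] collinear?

542

Collinearity requires A_1A_2 × A_1A_3 = 0; each component is linear in m.
The x-component gives (72)m + (-39024) = 0, so m = 542.
The remaining components then also vanish.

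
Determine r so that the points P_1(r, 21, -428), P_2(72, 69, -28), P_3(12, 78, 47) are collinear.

392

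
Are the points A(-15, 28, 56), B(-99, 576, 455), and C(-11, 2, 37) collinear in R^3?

AB = (-84, 548, 399), AC = (4, -26, -19).
AB × AC = (-38, 0, -8).
The cross product is nonzero, so the points do not lie on one line.

No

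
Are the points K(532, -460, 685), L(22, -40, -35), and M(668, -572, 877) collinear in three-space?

Yes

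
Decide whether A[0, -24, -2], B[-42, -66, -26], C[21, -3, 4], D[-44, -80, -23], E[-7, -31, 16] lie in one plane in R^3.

No

The plane through A, B, C has normal n = AB × AC = (252, -252, 0) and equation n·P = 6048.
Checking the remaining points: n·D = 9072, n·E = 6048.
Since n·D = 9072 ≠ 6048, D is off the plane and the points are not all coplanar.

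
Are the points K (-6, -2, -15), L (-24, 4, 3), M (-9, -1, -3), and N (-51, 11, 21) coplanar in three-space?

The four points are coplanar iff the 3×3 determinant with rows KL, KM, KN is zero.
Rows: (-18, 6, 18), (-3, 1, 12), (-45, 13, 36).
Expanding along the first row: (-18)(-120) − (6)(432) + (18)(6) = -324.
Nonzero ⇒ not coplanar.

No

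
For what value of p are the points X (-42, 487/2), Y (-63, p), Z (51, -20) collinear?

303

The three points are collinear iff det[XY; XZ] = 0.
This determinant is linear in p: (-93)p + (28179) = 0, so p = 303.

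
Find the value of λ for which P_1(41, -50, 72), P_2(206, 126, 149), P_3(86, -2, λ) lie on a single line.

93

Collinearity requires P_1P_2 × P_1P_3 = 0; each component is linear in λ.
The x-component gives (176)λ + (-16368) = 0, so λ = 93.
The remaining components then also vanish.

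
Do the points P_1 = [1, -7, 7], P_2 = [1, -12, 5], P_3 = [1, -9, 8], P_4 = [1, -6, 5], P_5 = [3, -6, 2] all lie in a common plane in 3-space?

The plane through P_1, P_2, P_3 has normal n = P_1P_2 × P_1P_3 = (-9, 0, 0) and equation n·P = -9.
Checking the remaining points: n·P_4 = -9, n·P_5 = -27.
Since n·P_5 = -27 ≠ -9, P_5 is off the plane and the points are not all coplanar.

No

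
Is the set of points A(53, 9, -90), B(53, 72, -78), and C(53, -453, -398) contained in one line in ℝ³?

AB = (0, 63, 12), AC = (0, -462, -308).
AB × AC = (-13860, 0, 0).
The cross product is nonzero, so the points do not lie on one line.

No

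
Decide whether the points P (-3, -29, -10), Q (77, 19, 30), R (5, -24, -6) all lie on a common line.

No

PQ = (80, 48, 40), PR = (8, 5, 4).
PQ × PR = (-8, 0, 16).
The cross product is nonzero, so the points do not lie on one line.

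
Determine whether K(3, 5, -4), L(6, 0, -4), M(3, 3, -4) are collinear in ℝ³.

No

KL = (3, -5, 0), KM = (0, -2, 0).
Comparing components 1 and 2: (3)(-2) − (-5)(0) = -6 ≠ 0, so KL and KM are not parallel and the points are not collinear.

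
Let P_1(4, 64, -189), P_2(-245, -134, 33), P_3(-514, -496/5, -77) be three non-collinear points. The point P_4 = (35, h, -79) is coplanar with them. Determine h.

-46/5

A normal to the plane is n = P_1P_2 × P_1P_3 = (70272/5, -87108, -309636/5).
P_4 lies in the plane iff n · P_1P_4 = 0.
This gives (-87108)h + (-4006968/5) = 0, so h = -46/5.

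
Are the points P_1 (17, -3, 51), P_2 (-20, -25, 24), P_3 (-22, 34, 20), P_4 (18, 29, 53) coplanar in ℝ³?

No

A normal to the plane through P_1, P_2, P_3 is n = P_1P_2 × P_1P_3 = (1681, -94, -2227).
The plane has equation n·P = -84718. For P_4: n·P_4 = -90499.
-90499 ≠ -84718, so P_4 is off the plane.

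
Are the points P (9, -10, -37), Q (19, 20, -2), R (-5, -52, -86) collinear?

PQ = (10, 30, 35), PR = (-14, -42, -49).
PQ × PR = (0, 0, 0).
The cross product vanishes, so the three points are collinear.

Yes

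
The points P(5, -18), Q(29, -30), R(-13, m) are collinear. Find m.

-9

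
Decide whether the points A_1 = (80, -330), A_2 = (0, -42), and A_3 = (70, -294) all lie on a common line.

A_1A_2 = (-80, 288), A_1A_3 = (-10, 36).
Twice the signed area of △A_1A_2A_3 is (-80)(36) − (288)(-10) = 0.
The triangle is degenerate (zero area), so the points are collinear.

Yes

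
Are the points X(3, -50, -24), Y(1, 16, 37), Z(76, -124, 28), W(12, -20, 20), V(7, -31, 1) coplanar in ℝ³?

No

The plane through X, Y, Z has normal n = XY × XZ = (7946, 4557, -4670) and equation n·P = -91932.
Checking the remaining points: n·W = -89188, n·V = -90315.
Since n·W = -89188 ≠ -91932, W is off the plane and the points are not all coplanar.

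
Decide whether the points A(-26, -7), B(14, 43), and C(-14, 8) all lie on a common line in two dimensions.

Yes

AB = (40, 50), AC = (12, 15).
Checking proportionality: AC = 3/10·AB, so the vectors are parallel and the points are collinear.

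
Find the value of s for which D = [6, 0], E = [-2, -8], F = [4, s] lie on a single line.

-2

Collinearity: (F − D) must be parallel to (E − D) = (-8, -8).
Cross-multiplying the components: (s − 0)·(-8) = (-2)·(-8).
Solving gives s = -2.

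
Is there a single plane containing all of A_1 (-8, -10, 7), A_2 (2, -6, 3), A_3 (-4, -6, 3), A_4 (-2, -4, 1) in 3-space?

Yes

A normal to the plane through A_1, A_2, A_3 is n = A_1A_2 × A_1A_3 = (0, 24, 24).
The plane has equation n·P = -72. For A_4: n·A_4 = -72.
Equal, so A_4 lies in the plane and all four are coplanar.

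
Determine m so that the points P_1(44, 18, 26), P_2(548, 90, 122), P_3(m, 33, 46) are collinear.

Direction P_1P_2 = (504, 72, 96). From the y-coordinate of P_3, the parameter along the line is τ = (33 − 18)/72 = 5/24.
Then m = 44 + 5/24·(504) = 149.

149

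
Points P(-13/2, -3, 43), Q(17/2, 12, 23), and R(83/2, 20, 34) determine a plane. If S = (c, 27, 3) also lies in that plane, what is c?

A normal to the plane is n = PQ × PR = (325, -825, -375).
S lies in the plane iff n · PS = 0.
This gives (325)c + (-15275/2) = 0, so c = 47/2.

47/2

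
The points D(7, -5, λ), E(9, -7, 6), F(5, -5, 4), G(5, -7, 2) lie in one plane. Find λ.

Coplanarity ⇔ det[DE; DF; DG] = 0.
Expanding, this is linear in λ: (-8)λ + (48) = 0.
So λ = 6.

6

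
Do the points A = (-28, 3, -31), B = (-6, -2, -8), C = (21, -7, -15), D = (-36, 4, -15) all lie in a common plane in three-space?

No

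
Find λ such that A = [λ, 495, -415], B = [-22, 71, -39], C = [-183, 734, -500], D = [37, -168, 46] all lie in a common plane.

-124

Coplanarity ⇔ det[AB; AC; AD] = 0.
Expanding, this is linear in λ: (53824)λ + (6674176) = 0.
So λ = -124.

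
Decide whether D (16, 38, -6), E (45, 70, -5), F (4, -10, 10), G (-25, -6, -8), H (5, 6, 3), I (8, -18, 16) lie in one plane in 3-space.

Yes

The plane through D, E, F has normal n = DE × DF = (560, -476, -1008) and equation n·P = -3080.
Checking the remaining points: n·G = -3080, n·H = -3080, n·I = -3080.
All equal -3080, so all 6 points lie in one plane.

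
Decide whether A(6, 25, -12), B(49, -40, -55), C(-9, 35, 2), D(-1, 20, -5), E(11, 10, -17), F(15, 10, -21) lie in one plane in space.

No

The plane through A, B, C has normal n = AB × AC = (-480, 43, -545) and equation n·P = 4735.
Checking the remaining points: n·D = 4065, n·E = 4415, n·F = 4675.
Since n·D = 4065 ≠ 4735, D is off the plane and the points are not all coplanar.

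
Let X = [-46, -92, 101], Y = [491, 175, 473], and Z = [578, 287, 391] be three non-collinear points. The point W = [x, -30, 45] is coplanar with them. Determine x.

The plane through X, Y, Z has equation −63558x + 76398y + 36915z = -376533.
Substituting W: (-63558)x + (-630765) = -376533, so x = -4.

-4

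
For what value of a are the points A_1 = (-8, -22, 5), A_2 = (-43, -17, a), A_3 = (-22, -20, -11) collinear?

-35

Collinearity requires A_1A_2 × A_1A_3 = 0; each component is linear in a.
The x-component gives (-2)a + (-70) = 0, so a = -35.
The remaining components then also vanish.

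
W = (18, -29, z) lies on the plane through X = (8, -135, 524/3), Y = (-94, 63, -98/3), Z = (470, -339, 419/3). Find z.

56/3

The plane through X, Y, Z has equation −49226x − 99358y − 70668z = 676178.
Substituting W: (-70668)z + (1995314) = 676178, so z = 56/3.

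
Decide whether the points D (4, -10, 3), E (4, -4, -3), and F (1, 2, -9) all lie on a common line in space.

DE = (0, 6, -6), DF = (-3, 12, -12).
DE × DF = (0, 18, 18).
The cross product is nonzero, so the points do not lie on one line.

No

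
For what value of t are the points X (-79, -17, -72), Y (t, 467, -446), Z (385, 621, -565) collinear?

273

Collinearity requires XY × XZ = 0; each component is linear in t.
The y-component gives (493)t + (-134589) = 0, so t = 273.
The remaining components then also vanish.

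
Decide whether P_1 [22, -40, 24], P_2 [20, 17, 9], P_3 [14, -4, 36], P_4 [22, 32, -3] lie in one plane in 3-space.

Yes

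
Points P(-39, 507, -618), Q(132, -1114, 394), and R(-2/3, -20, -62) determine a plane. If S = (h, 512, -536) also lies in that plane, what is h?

-46

The plane through P, Q, R has equation −367952x − (168848/3)y − (83936/3)z = 3105632.
Substituting S: (-367952)h + (-13820160) = 3105632, so h = -46.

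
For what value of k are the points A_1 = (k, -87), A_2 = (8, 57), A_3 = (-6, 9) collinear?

-34

Collinearity: (A_1 − A_2) must be parallel to (A_3 − A_2) = (-14, -48).
Cross-multiplying the components: (k − 8)·(-48) = (-144)·(-14).
Solving gives k = -34.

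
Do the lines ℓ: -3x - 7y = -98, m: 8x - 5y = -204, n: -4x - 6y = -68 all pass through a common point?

No

Lines aᵢx + bᵢy = cᵢ with pairwise distinct directions are concurrent exactly when det[aᵢ bᵢ cᵢ] = 0.
Here the determinant is -204.
Nonzero, so no common point exists.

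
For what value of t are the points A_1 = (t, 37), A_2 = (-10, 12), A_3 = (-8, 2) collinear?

Collinearity: (A_1 − A_2) must be parallel to (A_3 − A_2) = (2, -10).
Cross-multiplying the components: (t − (-10))·(-10) = (25)·(2).
Solving gives t = -15.

-15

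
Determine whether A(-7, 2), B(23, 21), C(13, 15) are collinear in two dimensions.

No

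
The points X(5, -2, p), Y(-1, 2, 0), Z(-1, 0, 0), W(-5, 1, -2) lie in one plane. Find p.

The points are coplanar iff XY · (XZ × XW) = 0.
Expanding, this is linear in p: (8)p + (-24) = 0.
So p = 3.

3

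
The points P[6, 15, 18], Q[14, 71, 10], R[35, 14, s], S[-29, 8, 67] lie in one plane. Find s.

Normal to plane PQS: n = (2688, -112, 1904); plane equation n·X = 48720.
Requiring n·R = 48720: (1904)s + (92512) = 48720.
So s = -23.

-23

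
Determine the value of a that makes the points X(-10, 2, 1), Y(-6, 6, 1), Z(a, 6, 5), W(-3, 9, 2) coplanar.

-6

The points are coplanar iff XY · (XZ × XW) = 0.
Expanding, this is linear in a: (-4)a + (-24) = 0.
So a = -6.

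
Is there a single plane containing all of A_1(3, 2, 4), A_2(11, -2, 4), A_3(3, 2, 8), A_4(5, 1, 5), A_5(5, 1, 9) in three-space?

The plane through A_1, A_2, A_3 has normal n = A_1A_2 × A_1A_3 = (-16, -32, 0) and equation n·P = -112.
Checking the remaining points: n·A_4 = -112, n·A_5 = -112.
All equal -112, so all 5 points lie in one plane.

Yes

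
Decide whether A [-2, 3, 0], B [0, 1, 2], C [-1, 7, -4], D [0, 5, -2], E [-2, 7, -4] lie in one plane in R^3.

The plane through A, B, C has normal n = AB × AC = (0, 10, 10) and equation n·P = 30.
Checking the remaining points: n·D = 30, n·E = 30.
All equal 30, so all 5 points lie in one plane.

Yes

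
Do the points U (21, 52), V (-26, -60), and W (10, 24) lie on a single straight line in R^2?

UV = (-47, -112), UW = (-11, -28).
If collinear, UW would be a scalar multiple of UV. But (-47)·(-28) ≠ (-112)·(-11) (difference 84), so they are not parallel; the points are not collinear.

No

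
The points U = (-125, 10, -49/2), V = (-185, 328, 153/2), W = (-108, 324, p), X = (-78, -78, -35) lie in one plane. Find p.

119

The points are coplanar iff UV · (UW × UX) = 0.
Expanding, this is linear in p: (9666)p + (-1150254) = 0.
So p = 119.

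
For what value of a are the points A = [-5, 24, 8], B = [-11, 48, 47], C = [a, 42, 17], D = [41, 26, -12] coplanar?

31

Coplanarity ⇔ det[AB; AC; AD] = 0.
Expanding, this is linear in a: (558)a + (-17298) = 0.
So a = 31.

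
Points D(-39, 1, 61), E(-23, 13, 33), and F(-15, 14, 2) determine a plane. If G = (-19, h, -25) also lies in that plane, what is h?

The plane through D, E, F has equation −344x + 272y − 80z = 8808.
Substituting G: (272)h + (8536) = 8808, so h = 1.

1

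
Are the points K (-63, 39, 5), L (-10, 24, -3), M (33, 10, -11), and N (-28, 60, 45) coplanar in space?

No

With K as base: KL = (53, -15, -8), KM = (96, -29, -16), KN = (35, 21, 40).
KM × KN = (-824, -4400, 3031).
KL · (KM × KN) = -1920.
Since -1920 ≠ 0, the four points are not coplanar.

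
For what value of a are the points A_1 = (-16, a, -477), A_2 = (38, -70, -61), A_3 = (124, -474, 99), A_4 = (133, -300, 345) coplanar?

-114

Coplanarity ⇔ det[A_1A_2; A_1A_3; A_1A_4] = 0.
Expanding, this is linear in a: (19716)a + (2247624) = 0.
So a = -114.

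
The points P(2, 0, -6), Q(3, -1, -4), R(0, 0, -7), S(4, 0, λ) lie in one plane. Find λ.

Normal to plane PQR: n = (1, -3, -2); plane equation n·X = 14.
Requiring n·S = 14: (-2)λ + (4) = 14.
So λ = -5.

-5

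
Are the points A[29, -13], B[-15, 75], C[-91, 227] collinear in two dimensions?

AB = (-44, 88), AC = (-120, 240).
Twice the signed area of △ABC is (-44)(240) − (88)(-120) = 0.
The triangle is degenerate (zero area), so the points are collinear.

Yes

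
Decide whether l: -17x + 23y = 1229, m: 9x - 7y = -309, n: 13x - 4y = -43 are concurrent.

Intersecting l and m: solving the 2×2 system gives (x, y) = (17, 66).
Substitute into n: (13)(17) + (-4)(66) = -43.
This equals -43, so (17, 66) lies on all three lines and they are concurrent.

Yes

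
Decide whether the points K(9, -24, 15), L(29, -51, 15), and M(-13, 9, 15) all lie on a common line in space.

KL = (20, -27, 0), KM = (-22, 33, 0).
Comparing components 1 and 2: (20)(33) − (-27)(-22) = 66 ≠ 0, so KL and KM are not parallel and the points are not collinear.

No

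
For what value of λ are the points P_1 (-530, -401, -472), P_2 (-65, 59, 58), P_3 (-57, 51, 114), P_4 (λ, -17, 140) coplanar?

The points are coplanar iff P_1P_2 · (P_1P_3 × P_1P_4) = 0.
Expanding, this is linear in λ: (30000)λ + (3000000) = 0.
So λ = -100.

-100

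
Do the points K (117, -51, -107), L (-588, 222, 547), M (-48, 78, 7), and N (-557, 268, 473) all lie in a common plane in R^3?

No

The four points are coplanar iff the 3×3 determinant with rows KL, KM, KN is zero.
Rows: (-705, 273, 654), (-165, 129, 114), (-674, 319, 580).
Expanding along the first row: (-705)(38454) − (273)(-18864) + (654)(34311) = 479196.
Nonzero ⇒ not coplanar.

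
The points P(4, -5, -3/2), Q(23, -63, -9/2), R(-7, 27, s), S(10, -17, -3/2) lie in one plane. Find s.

0

Normal to plane PQS: n = (-36, -18, 120); plane equation n·X = -234.
Requiring n·R = -234: (120)s + (-234) = -234.
So s = 0.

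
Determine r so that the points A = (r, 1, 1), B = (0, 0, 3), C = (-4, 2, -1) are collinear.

-2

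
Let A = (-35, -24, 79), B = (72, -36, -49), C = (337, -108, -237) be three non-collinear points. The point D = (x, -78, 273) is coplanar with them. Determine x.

-54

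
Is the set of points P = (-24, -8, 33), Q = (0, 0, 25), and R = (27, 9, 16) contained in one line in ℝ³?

PQ = (24, 8, -8), PR = (51, 17, -17).
PQ × PR = (0, 0, 0).
The cross product vanishes, so the three points are collinear.

Yes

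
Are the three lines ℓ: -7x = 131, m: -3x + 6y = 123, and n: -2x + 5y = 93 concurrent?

Intersecting ℓ and m: solving the 2×2 system gives (x, y) = (-131/7, 78/7).
Substitute into n: (-2)(-131/7) + (5)(78/7) = 652/7.
But n requires 93 ≠ 652/7, so the three lines have no common point.

No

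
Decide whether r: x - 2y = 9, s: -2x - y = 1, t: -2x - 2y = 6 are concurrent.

No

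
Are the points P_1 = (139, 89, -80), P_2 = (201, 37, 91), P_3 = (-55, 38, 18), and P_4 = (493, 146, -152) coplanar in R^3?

With P_1 as base: P_1P_2 = (62, -52, 171), P_1P_3 = (-194, -51, 98), P_1P_4 = (354, 57, -72).
P_1P_3 × P_1P_4 = (-1914, 20724, 6996).
P_1P_2 · (P_1P_3 × P_1P_4) = 0.
The scalar triple product vanishes, so the four points are coplanar.

Yes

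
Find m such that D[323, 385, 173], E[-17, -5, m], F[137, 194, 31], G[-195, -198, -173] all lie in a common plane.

-47

Normal to plane DFG: n = (-16700, 9200, 9500); plane equation n·P = -208600.
Requiring n·E = -208600: (9500)m + (237900) = -208600.
So m = -47.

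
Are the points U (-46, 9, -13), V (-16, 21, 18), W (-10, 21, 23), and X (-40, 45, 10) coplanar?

Yes

A normal to the plane through U, V, W is n = UV × UW = (60, 36, -72).
The plane has equation n·P = -1500. For X: n·X = -1500.
Equal, so X lies in the plane and all four are coplanar.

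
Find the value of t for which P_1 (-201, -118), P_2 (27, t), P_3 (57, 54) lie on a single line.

Collinearity: (P_2 − P_1) must be parallel to (P_3 − P_1) = (258, 172).
Cross-multiplying the components: (t − (-118))·(258) = (228)·(172).
Solving gives t = 34.

34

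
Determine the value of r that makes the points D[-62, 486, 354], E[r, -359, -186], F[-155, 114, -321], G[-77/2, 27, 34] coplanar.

-11/2

The points are coplanar iff DE · (DF × DG) = 0.
Expanding, this is linear in r: (-190785)r + (-2098635/2) = 0.
So r = -11/2.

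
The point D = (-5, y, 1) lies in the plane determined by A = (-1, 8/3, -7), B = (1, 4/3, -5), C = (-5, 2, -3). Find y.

The plane through A, B, C has equation −4x − 16y − (20/3)z = 8.
Substituting D: (-16)y + (40/3) = 8, so y = 1/3.

1/3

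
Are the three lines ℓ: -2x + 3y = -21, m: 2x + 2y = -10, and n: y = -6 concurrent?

No

The three lines meet at one point iff the augmented coefficient matrix [aᵢ bᵢ cᵢ] has rank < 3, i.e. its determinant vanishes.
Here the determinant is -2.
Nonzero, so no common point exists.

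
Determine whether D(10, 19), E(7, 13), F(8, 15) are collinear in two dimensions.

Yes

DE = (-3, -6), DF = (-2, -4).
Checking proportionality: DF = 2/3·DE, so the vectors are parallel and the points are collinear.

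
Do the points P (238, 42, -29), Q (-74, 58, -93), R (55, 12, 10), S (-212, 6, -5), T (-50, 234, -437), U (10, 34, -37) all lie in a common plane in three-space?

No

The plane through P, Q, R has normal n = PQ × PR = (-1296, 23880, 12288) and equation n·X = 338160.
Checking the remaining points: n·S = 356592, n·T = 282864, n·U = 344304.
Since n·S = 356592 ≠ 338160, S is off the plane and the points are not all coplanar.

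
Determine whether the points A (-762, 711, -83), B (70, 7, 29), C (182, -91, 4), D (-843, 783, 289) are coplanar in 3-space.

The four points are coplanar iff the 3×3 determinant with rows AB, AC, AD is zero.
Rows: (832, -704, 112), (944, -802, 87), (-81, 72, 372).
Expanding along the first row: (832)(-304608) − (-704)(358215) + (112)(3006) = -913824.
Nonzero ⇒ not coplanar.

No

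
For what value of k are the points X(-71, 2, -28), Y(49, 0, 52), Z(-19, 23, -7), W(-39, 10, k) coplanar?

-12

Coplanarity ⇔ det[XY; XZ; XW] = 0.
Expanding, this is linear in k: (2624)k + (31488) = 0.
So k = -12.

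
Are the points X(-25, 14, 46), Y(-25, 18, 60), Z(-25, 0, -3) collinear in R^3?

Yes

XY = (0, 4, 14), XZ = (0, -14, -49).
XY × XZ = (0, 0, 0).
The cross product vanishes, so the three points are collinear.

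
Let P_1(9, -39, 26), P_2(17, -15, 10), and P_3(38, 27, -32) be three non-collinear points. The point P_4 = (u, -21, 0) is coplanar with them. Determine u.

22

Coplanarity requires P_1P_2 · (P_1P_3 × P_1P_4) = 0.
P_1P_2 = (8, 24, -16), P_1P_3 = (29, 66, -58); the triple product is linear in u with coefficient -336 and constant term 7392.
Setting it to zero: u = 22.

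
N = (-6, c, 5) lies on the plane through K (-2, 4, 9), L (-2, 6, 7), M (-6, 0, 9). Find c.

4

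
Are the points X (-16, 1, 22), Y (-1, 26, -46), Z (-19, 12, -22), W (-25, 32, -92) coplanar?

The four points are coplanar iff the 3×3 determinant with rows XY, XZ, XW is zero.
Rows: (15, 25, -68), (-3, 11, -44), (-9, 31, -114).
Expanding along the first row: (15)(110) − (25)(-54) + (-68)(6) = 2592.
Nonzero ⇒ not coplanar.

No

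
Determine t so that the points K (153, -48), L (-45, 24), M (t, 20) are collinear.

-34

Collinearity: (M − K) must be parallel to (L − K) = (-198, 72).
Cross-multiplying the components: (t − 153)·(72) = (68)·(-198).
Solving gives t = -34.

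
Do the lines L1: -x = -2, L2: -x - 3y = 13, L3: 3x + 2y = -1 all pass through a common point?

No

Intersecting L1 and L2: solving the 2×2 system gives (x, y) = (2, -5).
Substitute into L3: (3)(2) + (2)(-5) = -4.
But L3 requires -1 ≠ -4, so the three lines have no common point.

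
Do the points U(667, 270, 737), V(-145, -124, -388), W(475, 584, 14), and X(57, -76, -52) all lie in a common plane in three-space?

The four points are coplanar iff the 3×3 determinant with rows UV, UW, UX is zero.
Rows: (-812, -394, -1125), (-192, 314, -723), (-610, -346, -789).
Expanding along the first row: (-812)(-497904) − (-394)(-289542) + (-1125)(257972) = 0.
Zero determinant ⇒ coplanar.

Yes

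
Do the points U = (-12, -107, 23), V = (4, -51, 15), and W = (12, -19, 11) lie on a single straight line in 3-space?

No

UV = (16, 56, -8), UW = (24, 88, -12).
Comparing components 2 and 3: (56)(-12) − (-8)(88) = 32 ≠ 0, so UV and UW are not parallel and the points are not collinear.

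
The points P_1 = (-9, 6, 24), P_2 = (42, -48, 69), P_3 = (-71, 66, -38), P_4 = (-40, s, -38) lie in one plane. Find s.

12

Normal to plane P_1P_2P_3: n = (648, 372, -288); plane equation n·P = -10512.
Requiring n·P_4 = -10512: (372)s + (-14976) = -10512.
So s = 12.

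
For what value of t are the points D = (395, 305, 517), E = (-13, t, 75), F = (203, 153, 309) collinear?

Collinearity requires DE × DF = 0; each component is linear in t.
The x-component gives (-208)t + (-3744) = 0, so t = -18.
The remaining components then also vanish.

-18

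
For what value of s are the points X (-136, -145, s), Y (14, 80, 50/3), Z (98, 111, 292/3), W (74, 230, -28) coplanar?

The points are coplanar iff XY · (XZ × XW) = 0.
Expanding, this is linear in s: (-10740)s + (89500) = 0.
So s = 25/3.

25/3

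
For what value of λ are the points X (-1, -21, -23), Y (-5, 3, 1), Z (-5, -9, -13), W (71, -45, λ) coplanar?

Coplanarity ⇔ det[XY; XZ; XW] = 0.
Expanding, this is linear in λ: (48)λ + (-1008) = 0.
So λ = 21.

21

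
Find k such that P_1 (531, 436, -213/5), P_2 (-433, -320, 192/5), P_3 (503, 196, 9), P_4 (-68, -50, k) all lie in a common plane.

57/5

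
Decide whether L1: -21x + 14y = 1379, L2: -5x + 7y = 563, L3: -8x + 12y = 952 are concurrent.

Intersecting L1 and L2: solving the 2×2 system gives (x, y) = (-23, 64).
Substitute into L3: (-8)(-23) + (12)(64) = 952.
This equals 952, so (-23, 64) lies on all three lines and they are concurrent.

Yes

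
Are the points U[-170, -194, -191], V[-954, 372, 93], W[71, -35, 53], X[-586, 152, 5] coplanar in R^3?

No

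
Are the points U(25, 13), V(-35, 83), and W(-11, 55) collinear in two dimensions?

UV = (-60, 70), UW = (-36, 42).
Twice the signed area of △UVW is (-60)(42) − (70)(-36) = 0.
The triangle is degenerate (zero area), so the points are collinear.

Yes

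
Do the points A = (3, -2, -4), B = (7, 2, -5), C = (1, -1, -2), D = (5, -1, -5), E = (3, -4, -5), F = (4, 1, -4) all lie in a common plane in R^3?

The plane through A, B, C has normal n = AB × AC = (9, -6, 12) and equation n·P = -9.
Checking the remaining points: n·D = -9, n·E = -9, n·F = -18.
Since n·F = -18 ≠ -9, F is off the plane and the points are not all coplanar.

No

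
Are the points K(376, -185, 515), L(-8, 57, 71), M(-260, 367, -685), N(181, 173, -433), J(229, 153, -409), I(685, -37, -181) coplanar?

Yes

The plane through K, L, M has normal n = KL × KM = (-45312, -178416, -58056) and equation n·P = -13929192.
Checking the remaining points: n·N = -13929192, n·J = -13929192, n·I = -13929192.
All equal -13929192, so all 6 points lie in one plane.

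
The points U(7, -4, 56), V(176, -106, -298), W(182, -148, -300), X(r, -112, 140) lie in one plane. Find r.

Coplanarity ⇔ det[UV; UW; UX] = 0.
Expanding, this is linear in r: (-14664)r + (-249288) = 0.
So r = -17.

-17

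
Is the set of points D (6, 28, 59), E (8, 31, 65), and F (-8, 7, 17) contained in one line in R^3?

Yes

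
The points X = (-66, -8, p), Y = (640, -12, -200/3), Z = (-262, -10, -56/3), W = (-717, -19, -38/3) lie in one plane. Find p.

-74/3

The points are coplanar iff XY · (XZ × XW) = 0.
Expanding, this is linear in p: (-9028)p + (-668072/3) = 0.
So p = -74/3.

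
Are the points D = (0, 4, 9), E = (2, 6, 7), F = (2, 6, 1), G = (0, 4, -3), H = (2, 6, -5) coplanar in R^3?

Yes

The plane through D, E, F has normal n = DE × DF = (-12, 12, 0) and equation n·P = 48.
Checking the remaining points: n·G = 48, n·H = 48.
All equal 48, so all 5 points lie in one plane.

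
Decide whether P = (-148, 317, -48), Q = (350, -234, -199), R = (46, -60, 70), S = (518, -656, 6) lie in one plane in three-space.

With P as base: PQ = (498, -551, -151), PR = (194, -377, 118), PS = (666, -973, 54).
PR × PS = (94456, 68112, 62320).
PQ · (PR × PS) = 99056.
Since 99056 ≠ 0, the four points are not coplanar.

No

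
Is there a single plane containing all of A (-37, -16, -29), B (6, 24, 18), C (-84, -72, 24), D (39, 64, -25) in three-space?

The four points are coplanar iff the 3×3 determinant with rows AB, AC, AD is zero.
Rows: (43, 40, 47), (-47, -56, 53), (76, 80, 4).
Expanding along the first row: (43)(-4464) − (40)(-4216) + (47)(496) = 0.
Zero determinant ⇒ coplanar.

Yes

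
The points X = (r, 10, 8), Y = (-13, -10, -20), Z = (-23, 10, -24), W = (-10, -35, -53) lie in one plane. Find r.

Coplanarity ⇔ det[XY; XZ; XW] = 0.
Expanding, this is linear in r: (760)r + (11400) = 0.
So r = -15.

-15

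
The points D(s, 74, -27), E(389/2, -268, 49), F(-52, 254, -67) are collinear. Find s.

Direction EF = (-493/2, 522, -116). From the y-coordinate of D, the parameter along the line is τ = (74 − (-268))/522 = 19/29.
Then s = 389/2 + 19/29·(-493/2) = 33.

33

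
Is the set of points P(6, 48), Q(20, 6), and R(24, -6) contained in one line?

Yes

PQ = (14, -42), PR = (18, -54).
det[PQ; PR] = (14)(-54) − (-42)(18) = 0.
The determinant is zero, so the points are collinear.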